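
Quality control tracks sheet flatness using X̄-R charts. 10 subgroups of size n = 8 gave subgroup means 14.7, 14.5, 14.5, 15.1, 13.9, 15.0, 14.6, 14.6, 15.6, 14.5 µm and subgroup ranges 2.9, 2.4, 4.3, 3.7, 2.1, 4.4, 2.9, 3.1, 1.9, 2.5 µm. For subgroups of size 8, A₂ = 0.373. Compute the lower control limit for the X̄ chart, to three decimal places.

13.574

X̄̄ = (14.7 + 14.5 + 14.5 + 15.1 + 13.9 + 15.0 + 14.6 + 14.6 + 15.6 + 14.5) / 10 = 147.0000 / 10 = 14.7000
R̄ = (2.9 + 2.4 + 4.3 + 3.7 + 2.1 + 4.4 + 2.9 + 3.1 + 1.9 + 2.5) / 10 = 30.2000 / 10 = 3.0200
LCL = X̄̄ − A₂·R̄ = 14.7000 − 0.373 × 3.0200 = 13.5735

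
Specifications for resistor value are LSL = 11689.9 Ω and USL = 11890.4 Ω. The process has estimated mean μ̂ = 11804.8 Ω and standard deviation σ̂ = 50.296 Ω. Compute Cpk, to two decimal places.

Cpu = (USL − μ̂) / (3σ̂) = (11890.4 − 11804.8) / (3 × 50.296) = 0.5673; Cpl = (μ̂ − LSL) / (3σ̂) = (11804.8 − 11689.9) / (3 × 50.296) = 0.7615; Cpk = min(Cpu, Cpl) = 0.5673

0.57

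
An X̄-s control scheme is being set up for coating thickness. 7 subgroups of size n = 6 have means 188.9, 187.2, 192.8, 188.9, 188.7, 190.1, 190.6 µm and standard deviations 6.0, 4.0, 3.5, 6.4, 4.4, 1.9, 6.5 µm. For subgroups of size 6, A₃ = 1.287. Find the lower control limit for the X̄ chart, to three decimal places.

183.588

X̄̄ = (188.9 + 187.2 + 192.8 + 188.9 + 188.7 + 190.1 + 190.6) / 7 = 189.6000
s̄ = (6.0 + 4.0 + 3.5 + 6.4 + 4.4 + 1.9 + 6.5) / 7 = 4.6714
LCL = X̄̄ − A₃·s̄ = 189.6000 − 1.287 × 4.6714 = 183.5879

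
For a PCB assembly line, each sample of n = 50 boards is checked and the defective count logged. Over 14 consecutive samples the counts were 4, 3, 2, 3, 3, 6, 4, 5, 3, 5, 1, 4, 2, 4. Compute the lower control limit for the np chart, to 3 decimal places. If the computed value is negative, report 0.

0.000

p̄ = Σdᵢ / (k·n) = 49 / (14 × 50) = 0.07000
LCL = np̄ − 3·√(np̄(1−p̄)) = 3.5000 − 3 × 1.8042 = -1.9125 → 0 (negative, so LCL = 0)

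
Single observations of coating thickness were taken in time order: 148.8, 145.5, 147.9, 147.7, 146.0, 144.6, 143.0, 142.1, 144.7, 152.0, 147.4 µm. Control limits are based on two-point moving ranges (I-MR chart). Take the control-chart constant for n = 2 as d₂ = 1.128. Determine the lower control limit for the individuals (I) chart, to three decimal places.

139.421

X̄ = (148.8 + 145.5 + 147.9 + 147.7 + 146.0 + 144.6 + 143.0 + 142.1 + 144.7 + 152.0 + 147.4) / 11 = 146.3364
Moving ranges: 3.3, 2.4, 0.2, 1.7, 1.4, 1.6, 0.9, 2.6, 7.3, 4.6; M̄R̄ = 26.0000 / 10 = 2.6000
LCL = X̄ − 3·M̄R̄/d₂ = 146.3364 − 3 × 2.6000 / 1.128 = 139.4215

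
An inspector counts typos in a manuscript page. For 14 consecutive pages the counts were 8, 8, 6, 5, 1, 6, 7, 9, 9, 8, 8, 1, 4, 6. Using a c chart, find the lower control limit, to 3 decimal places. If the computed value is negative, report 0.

c̄ = (8 + 8 + 6 + 5 + 1 + 6 + 7 + 9 + 9 + 8 + 8 + 1 + 4 + 6) / 14 = 86 / 14 = 6.1429
LCL = c̄ − 3√c̄ = 6.1429 − 3 × 2.4785 = -1.2926 → 0 (cannot be negative)

0.000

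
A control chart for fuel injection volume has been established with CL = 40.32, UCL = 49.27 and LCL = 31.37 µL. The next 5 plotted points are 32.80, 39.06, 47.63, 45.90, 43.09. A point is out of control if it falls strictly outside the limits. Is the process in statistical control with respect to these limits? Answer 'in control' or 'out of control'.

in control

All 5 points lie within [31.37, 49.27].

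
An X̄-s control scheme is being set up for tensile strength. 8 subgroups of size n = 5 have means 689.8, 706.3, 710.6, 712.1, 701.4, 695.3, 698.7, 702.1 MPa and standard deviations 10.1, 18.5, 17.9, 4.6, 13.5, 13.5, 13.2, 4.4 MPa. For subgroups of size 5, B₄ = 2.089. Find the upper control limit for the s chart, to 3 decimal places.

s̄ = (10.1 + 18.5 + 17.9 + 4.6 + 13.5 + 13.5 + 13.2 + 4.4) / 8 = 11.9625
UCL_s = B₄·s̄ = 2.089 × 11.9625 = 24.9897

24.990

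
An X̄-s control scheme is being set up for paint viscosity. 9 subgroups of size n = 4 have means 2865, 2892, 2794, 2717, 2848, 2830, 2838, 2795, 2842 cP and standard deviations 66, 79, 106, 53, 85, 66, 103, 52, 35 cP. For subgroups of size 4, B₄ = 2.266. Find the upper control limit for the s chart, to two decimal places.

s̄ = (66 + 79 + 106 + 53 + 85 + 66 + 103 + 52 + 35) / 9 = 71.6667
UCL_s = B₄·s̄ = 2.266 × 71.6667 = 162.3967

162.40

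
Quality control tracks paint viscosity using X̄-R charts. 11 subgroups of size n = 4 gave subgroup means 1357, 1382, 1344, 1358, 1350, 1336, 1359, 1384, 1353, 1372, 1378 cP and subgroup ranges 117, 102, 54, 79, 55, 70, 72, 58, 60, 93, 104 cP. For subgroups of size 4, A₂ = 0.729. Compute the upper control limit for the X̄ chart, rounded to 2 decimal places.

X̄̄ = (1357 + 1382 + 1344 + 1358 + 1350 + 1336 + 1359 + 1384 + 1353 + 1372 + 1378) / 11 = 14973.0000 / 11 = 1361.1818
R̄ = (117 + 102 + 54 + 79 + 55 + 70 + 72 + 58 + 60 + 93 + 104) / 11 = 864.0000 / 11 = 78.5455
UCL = X̄̄ + A₂·R̄ = 1361.1818 + 0.729 × 78.5455 = 1418.4415

1418.44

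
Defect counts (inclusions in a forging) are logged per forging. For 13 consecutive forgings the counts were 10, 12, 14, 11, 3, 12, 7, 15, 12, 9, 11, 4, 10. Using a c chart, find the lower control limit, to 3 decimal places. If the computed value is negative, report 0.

c̄ = (10 + 12 + 14 + 11 + 3 + 12 + 7 + 15 + 12 + 9 + 11 + 4 + 10) / 13 = 130 / 13 = 10.0000
LCL = c̄ − 3√c̄ = 10.0000 − 3 × 3.1623 = 0.5132

0.513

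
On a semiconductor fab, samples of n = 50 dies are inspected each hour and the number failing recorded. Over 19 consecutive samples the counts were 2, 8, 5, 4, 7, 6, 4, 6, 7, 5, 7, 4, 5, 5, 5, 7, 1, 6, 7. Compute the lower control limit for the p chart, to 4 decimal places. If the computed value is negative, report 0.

p̄ = Σdᵢ / (k·n) = 101 / (19 × 50) = 0.10632
LCL = p̄ − 3·√(p̄(1−p̄)/n) = 0.10632 − 3 × 0.04359 = -0.02446 → 0 (negative, so LCL = 0)

0.0000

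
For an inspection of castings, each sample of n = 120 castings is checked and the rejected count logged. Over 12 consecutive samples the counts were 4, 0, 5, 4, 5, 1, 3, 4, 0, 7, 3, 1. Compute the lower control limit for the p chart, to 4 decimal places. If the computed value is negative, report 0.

p̄ = Σdᵢ / (k·n) = 37 / (12 × 120) = 0.02569
LCL = p̄ − 3·√(p̄(1−p̄)/n) = 0.02569 − 3 × 0.01444 = -0.01764 → 0 (negative, so LCL = 0)

0.0000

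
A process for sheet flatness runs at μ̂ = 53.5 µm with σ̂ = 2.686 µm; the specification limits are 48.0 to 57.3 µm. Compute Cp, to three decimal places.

0.577

Cp = (USL − LSL) / (6σ̂) = (57.3 − 48.0) / (6 × 2.686) = 9.3000 / 16.1160 = 0.5771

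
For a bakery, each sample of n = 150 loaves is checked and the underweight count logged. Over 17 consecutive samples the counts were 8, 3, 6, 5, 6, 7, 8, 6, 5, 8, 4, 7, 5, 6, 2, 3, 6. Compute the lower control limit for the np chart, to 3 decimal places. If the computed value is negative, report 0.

0.000

p̄ = Σdᵢ / (k·n) = 95 / (17 × 150) = 0.03725
LCL = np̄ − 3·√(np̄(1−p̄)) = 5.5882 − 3 × 2.3195 = -1.3702 → 0 (negative, so LCL = 0)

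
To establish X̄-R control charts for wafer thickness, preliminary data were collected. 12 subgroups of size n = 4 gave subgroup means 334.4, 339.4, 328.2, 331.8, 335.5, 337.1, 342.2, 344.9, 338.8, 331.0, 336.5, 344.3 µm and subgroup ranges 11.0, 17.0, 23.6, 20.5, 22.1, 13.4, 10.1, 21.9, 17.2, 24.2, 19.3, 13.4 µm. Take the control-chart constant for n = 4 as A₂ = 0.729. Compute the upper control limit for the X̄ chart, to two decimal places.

X̄̄ = (334.4 + 339.4 + 328.2 + 331.8 + 335.5 + 337.1 + 342.2 + 344.9 + 338.8 + 331.0 + 336.5 + 344.3) / 12 = 4044.1000 / 12 = 337.0083
R̄ = (11.0 + 17.0 + 23.6 + 20.5 + 22.1 + 13.4 + 10.1 + 21.9 + 17.2 + 24.2 + 19.3 + 13.4) / 12 = 213.7000 / 12 = 17.8083
UCL = X̄̄ + A₂·R̄ = 337.0083 + 0.729 × 17.8083 = 349.9906

349.99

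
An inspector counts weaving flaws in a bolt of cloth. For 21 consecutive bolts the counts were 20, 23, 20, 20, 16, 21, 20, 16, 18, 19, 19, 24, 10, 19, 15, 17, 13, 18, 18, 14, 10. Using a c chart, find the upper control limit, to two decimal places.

c̄ = (20 + 23 + 20 + 20 + 16 + 21 + 20 + 16 + 18 + 19 + 19 + 24 + 10 + 19 + 15 + 17 + 13 + 18 + 18 + 14 + 10) / 21 = 370 / 21 = 17.6190
UCL = c̄ + 3√c̄ = 17.6190 + 3 × √17.6190 = 17.6190 + 3 × 4.1975 = 30.2116

30.21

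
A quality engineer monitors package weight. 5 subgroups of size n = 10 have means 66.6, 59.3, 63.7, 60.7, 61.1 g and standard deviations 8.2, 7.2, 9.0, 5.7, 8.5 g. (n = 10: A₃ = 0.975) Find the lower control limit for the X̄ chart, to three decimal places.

X̄̄ = (66.6 + 59.3 + 63.7 + 60.7 + 61.1) / 5 = 62.2800
s̄ = (8.2 + 7.2 + 9.0 + 5.7 + 8.5) / 5 = 7.7200
LCL = X̄̄ − A₃·s̄ = 62.2800 − 0.975 × 7.7200 = 54.7530

54.753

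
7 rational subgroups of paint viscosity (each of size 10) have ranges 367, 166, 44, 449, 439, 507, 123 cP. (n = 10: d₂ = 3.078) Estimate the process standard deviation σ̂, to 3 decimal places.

97.234

R̄ = (367 + 166 + 44 + 449 + 439 + 507 + 123) / 7 = 299.2857
σ̂ = R̄ / d₂ = 299.2857 / 3.078 = 97.2338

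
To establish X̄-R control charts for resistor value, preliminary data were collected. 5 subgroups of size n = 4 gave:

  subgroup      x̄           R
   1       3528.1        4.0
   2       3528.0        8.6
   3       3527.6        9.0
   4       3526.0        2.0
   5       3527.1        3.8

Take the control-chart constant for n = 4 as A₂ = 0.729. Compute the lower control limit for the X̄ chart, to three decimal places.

X̄̄ = (3528.1 + 3528.0 + 3527.6 + 3526.0 + 3527.1) / 5 = 17636.8000 / 5 = 3527.3600
R̄ = (4.0 + 8.6 + 9.0 + 2.0 + 3.8) / 5 = 27.4000 / 5 = 5.4800
LCL = X̄̄ − A₂·R̄ = 3527.3600 − 0.729 × 5.4800 = 3523.3651

3523.365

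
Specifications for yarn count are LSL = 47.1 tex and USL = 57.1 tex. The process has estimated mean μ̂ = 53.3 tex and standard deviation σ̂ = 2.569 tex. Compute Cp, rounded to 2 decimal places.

Cp = (USL − LSL) / (6σ̂) = (57.1 − 47.1) / (6 × 2.569) = 10.0000 / 15.4140 = 0.6488

0.65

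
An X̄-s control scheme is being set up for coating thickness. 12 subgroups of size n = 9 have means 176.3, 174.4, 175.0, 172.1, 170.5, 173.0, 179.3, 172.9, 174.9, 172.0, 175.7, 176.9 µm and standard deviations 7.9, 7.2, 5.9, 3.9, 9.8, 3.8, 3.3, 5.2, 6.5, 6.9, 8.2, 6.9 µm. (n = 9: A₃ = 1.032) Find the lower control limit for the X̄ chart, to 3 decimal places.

X̄̄ = (176.3 + 174.4 + 175.0 + 172.1 + 170.5 + 173.0 + 179.3 + 172.9 + 174.9 + 172.0 + 175.7 + 176.9) / 12 = 174.4167
s̄ = (7.9 + 7.2 + 5.9 + 3.9 + 9.8 + 3.8 + 3.3 + 5.2 + 6.5 + 6.9 + 8.2 + 6.9) / 12 = 6.2917
LCL = X̄̄ − A₃·s̄ = 174.4167 − 1.032 × 6.2917 = 167.9237

167.924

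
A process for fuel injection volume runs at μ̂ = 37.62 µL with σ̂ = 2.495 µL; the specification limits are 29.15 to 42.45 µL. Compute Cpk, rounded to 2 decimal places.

Cpu = (USL − μ̂) / (3σ̂) = (42.45 − 37.62) / (3 × 2.495) = 0.6453; Cpl = (μ̂ − LSL) / (3σ̂) = (37.62 − 29.15) / (3 × 2.495) = 1.1316; Cpk = min(Cpu, Cpl) = 0.6453

0.65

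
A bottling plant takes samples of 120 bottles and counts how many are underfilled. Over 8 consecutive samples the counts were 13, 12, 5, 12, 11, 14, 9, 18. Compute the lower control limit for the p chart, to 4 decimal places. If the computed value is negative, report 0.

0.0165

p̄ = Σdᵢ / (k·n) = 94 / (8 × 120) = 0.09792
LCL = p̄ − 3·√(p̄(1−p̄)/n) = 0.09792 − 3 × 0.02713 = 0.01652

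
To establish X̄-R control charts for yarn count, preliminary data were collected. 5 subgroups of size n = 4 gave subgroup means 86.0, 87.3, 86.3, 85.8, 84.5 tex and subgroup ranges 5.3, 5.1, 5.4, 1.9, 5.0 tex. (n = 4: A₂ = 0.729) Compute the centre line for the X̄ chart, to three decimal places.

X̄̄ = (86.0 + 87.3 + 86.3 + 85.8 + 84.5) / 5 = 429.9000 / 5 = 85.9800
CL = X̄̄ = 85.9800

85.980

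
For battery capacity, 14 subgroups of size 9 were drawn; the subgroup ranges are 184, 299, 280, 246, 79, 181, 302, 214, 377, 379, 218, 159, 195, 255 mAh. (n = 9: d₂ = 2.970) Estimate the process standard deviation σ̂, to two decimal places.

81.00

R̄ = (184 + 299 + 280 + 246 + 79 + 181 + 302 + 214 + 377 + 379 + 218 + 159 + 195 + 255) / 14 = 240.5714
σ̂ = R̄ / d₂ = 240.5714 / 2.970 = 81.0005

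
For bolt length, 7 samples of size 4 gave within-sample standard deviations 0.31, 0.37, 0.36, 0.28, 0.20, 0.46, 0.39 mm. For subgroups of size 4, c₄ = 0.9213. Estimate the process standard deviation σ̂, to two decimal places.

s̄ = (0.31 + 0.37 + 0.36 + 0.28 + 0.20 + 0.46 + 0.39) / 7 = 0.3386
σ̂ = s̄ / c₄ = 0.3386 / 0.9213 = 0.3675

0.37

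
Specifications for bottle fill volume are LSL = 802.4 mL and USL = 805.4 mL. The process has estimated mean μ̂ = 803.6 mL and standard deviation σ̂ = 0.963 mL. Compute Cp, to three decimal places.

0.519

Cp = (USL − LSL) / (6σ̂) = (805.4 − 802.4) / (6 × 0.963) = 3.0000 / 5.7780 = 0.5192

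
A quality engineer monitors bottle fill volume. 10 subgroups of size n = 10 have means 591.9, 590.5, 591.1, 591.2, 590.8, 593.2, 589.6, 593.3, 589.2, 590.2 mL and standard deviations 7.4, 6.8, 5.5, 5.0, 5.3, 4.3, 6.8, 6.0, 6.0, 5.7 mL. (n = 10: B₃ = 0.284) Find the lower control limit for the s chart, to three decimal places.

s̄ = (7.4 + 6.8 + 5.5 + 5.0 + 5.3 + 4.3 + 6.8 + 6.0 + 6.0 + 5.7) / 10 = 5.8800
LCL_s = B₃·s̄ = 0.284 × 5.8800 = 1.6699

1.670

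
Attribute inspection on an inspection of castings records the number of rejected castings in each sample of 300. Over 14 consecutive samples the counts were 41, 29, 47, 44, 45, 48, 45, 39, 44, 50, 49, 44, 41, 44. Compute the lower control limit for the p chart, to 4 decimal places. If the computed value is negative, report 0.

p̄ = Σdᵢ / (k·n) = 610 / (14 × 300) = 0.14524
LCL = p̄ − 3·√(p̄(1−p̄)/n) = 0.14524 − 3 × 0.02034 = 0.08421

0.0842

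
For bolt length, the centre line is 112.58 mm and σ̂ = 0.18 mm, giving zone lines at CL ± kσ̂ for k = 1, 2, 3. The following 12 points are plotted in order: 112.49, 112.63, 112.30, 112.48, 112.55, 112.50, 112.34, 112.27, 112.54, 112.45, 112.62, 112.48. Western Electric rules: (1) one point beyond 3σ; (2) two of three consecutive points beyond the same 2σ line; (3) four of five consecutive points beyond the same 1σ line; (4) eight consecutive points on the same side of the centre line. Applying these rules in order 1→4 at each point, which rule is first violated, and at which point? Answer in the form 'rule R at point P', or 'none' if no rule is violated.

Zone of each point (C = within 1σ̂, B = 1σ̂–2σ̂, A = 2σ̂–3σ̂, * = beyond 3σ̂; sign = side of CL): 1:-C, 2:+C, 3:-B, 4:-C, 5:-C, 6:-C, 7:-B, 8:-B, 9:-C, 10:-C, 11:+C, 12:-C
Rule 4 (eight consecutive points on the same side of the centre line) is satisfied at point 10.

rule 4 at point 10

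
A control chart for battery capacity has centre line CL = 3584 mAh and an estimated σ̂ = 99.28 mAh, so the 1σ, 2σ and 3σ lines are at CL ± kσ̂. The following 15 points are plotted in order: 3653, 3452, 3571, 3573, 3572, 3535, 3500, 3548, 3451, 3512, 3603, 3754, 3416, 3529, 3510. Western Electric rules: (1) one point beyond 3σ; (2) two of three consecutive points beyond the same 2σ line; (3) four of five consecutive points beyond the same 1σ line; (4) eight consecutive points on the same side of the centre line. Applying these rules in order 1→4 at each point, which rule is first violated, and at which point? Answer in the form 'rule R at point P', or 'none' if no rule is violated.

rule 4 at point 9

Zone of each point (C = within 1σ̂, B = 1σ̂–2σ̂, A = 2σ̂–3σ̂, * = beyond 3σ̂; sign = side of CL): 1:+C, 2:-B, 3:-C, 4:-C, 5:-C, 6:-C, 7:-C, 8:-C, 9:-B, 10:-C, 11:+C, 12:+B, 13:-B, 14:-C, 15:-C
Rule 4 (eight consecutive points on the same side of the centre line) is satisfied at point 9.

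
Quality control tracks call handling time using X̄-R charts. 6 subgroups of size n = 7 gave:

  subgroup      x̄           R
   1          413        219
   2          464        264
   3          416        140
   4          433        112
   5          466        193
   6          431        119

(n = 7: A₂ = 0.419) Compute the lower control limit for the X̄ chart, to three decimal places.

364.051

X̄̄ = (413 + 464 + 416 + 433 + 466 + 431) / 6 = 2623.0000 / 6 = 437.1667
R̄ = (219 + 264 + 140 + 112 + 193 + 119) / 6 = 1047.0000 / 6 = 174.5000
LCL = X̄̄ − A₂·R̄ = 437.1667 − 0.419 × 174.5000 = 364.0512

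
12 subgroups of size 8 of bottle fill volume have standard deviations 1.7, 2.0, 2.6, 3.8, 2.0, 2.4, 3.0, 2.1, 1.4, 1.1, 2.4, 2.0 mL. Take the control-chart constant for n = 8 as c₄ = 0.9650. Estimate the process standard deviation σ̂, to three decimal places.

s̄ = (1.7 + 2.0 + 2.6 + 3.8 + 2.0 + 2.4 + 3.0 + 2.1 + 1.4 + 1.1 + 2.4 + 2.0) / 12 = 2.2083
σ̂ = s̄ / c₄ = 2.2083 / 0.9650 = 2.2884

2.288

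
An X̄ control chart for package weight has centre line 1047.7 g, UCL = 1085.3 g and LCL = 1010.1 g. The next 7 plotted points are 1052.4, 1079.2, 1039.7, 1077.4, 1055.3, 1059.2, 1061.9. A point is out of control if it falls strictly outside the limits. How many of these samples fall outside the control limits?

0

All 7 points lie within [1010.1, 1085.3].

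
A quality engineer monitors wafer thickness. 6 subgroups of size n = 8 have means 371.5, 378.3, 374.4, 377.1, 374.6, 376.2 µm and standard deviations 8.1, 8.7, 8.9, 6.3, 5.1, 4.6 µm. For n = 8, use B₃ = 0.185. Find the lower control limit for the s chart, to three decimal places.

s̄ = (8.1 + 8.7 + 8.9 + 6.3 + 5.1 + 4.6) / 6 = 6.9500
LCL_s = B₃·s̄ = 0.185 × 6.9500 = 1.2857

1.286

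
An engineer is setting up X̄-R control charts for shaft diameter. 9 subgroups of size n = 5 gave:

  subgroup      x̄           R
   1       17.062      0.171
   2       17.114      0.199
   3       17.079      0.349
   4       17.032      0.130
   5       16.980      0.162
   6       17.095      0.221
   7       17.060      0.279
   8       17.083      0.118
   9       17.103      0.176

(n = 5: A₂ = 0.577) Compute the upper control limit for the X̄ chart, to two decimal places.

X̄̄ = (17.062 + 17.114 + 17.079 + 17.032 + 16.980 + 17.095 + 17.060 + 17.083 + 17.103) / 9 = 153.6080 / 9 = 17.0676
R̄ = (0.171 + 0.199 + 0.349 + 0.130 + 0.162 + 0.221 + 0.279 + 0.118 + 0.176) / 9 = 1.8050 / 9 = 0.2006
UCL = X̄̄ + A₂·R̄ = 17.0676 + 0.577 × 0.2006 = 17.1833

17.18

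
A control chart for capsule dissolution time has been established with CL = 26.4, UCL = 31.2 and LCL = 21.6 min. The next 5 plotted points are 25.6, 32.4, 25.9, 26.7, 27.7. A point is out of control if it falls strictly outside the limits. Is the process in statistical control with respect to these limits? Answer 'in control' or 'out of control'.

Compare each point to [21.6, 31.2]: sample 2 = 32.4 > UCL.

out of control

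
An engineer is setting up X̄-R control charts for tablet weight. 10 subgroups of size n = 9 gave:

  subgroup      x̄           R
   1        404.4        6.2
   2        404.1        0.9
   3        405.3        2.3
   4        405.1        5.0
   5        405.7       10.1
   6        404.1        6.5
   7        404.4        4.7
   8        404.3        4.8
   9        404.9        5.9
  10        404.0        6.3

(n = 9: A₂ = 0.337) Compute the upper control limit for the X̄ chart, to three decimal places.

406.406

X̄̄ = (404.4 + 404.1 + 405.3 + 405.1 + 405.7 + 404.1 + 404.4 + 404.3 + 404.9 + 404.0) / 10 = 4046.3000 / 10 = 404.6300
R̄ = (6.2 + 0.9 + 2.3 + 5.0 + 10.1 + 6.5 + 4.7 + 4.8 + 5.9 + 6.3) / 10 = 52.7000 / 10 = 5.2700
UCL = X̄̄ + A₂·R̄ = 404.6300 + 0.337 × 5.2700 = 406.4060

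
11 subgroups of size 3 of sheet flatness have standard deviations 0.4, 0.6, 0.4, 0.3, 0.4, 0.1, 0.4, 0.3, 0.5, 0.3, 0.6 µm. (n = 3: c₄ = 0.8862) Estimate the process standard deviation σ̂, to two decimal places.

0.44

s̄ = (0.4 + 0.6 + 0.4 + 0.3 + 0.4 + 0.1 + 0.4 + 0.3 + 0.5 + 0.3 + 0.6) / 11 = 0.3909
σ̂ = s̄ / c₄ = 0.3909 / 0.8862 = 0.4411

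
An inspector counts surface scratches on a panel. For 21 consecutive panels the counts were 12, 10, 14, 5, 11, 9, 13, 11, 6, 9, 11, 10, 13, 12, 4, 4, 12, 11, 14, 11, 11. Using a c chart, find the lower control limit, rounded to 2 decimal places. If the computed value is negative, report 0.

0.59

c̄ = (12 + 10 + 14 + 5 + 11 + 9 + 13 + 11 + 6 + 9 + 11 + 10 + 13 + 12 + 4 + 4 + 12 + 11 + 14 + 11 + 11) / 21 = 213 / 21 = 10.1429
LCL = c̄ − 3√c̄ = 10.1429 − 3 × 3.1848 = 0.5885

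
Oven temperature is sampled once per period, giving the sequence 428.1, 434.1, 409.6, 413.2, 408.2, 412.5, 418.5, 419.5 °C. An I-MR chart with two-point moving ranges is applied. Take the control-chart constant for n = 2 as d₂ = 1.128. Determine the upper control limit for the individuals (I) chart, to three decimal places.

X̄ = (428.1 + 434.1 + 409.6 + 413.2 + 408.2 + 412.5 + 418.5 + 419.5) / 8 = 417.9625
Moving ranges: 6.0, 24.5, 3.6, 5.0, 4.3, 6.0, 1.0; M̄R̄ = 50.4000 / 7 = 7.2000
UCL = X̄ + 3·M̄R̄/d₂ = 417.9625 + 3 × 7.2000 / 1.128 = 437.1114

437.111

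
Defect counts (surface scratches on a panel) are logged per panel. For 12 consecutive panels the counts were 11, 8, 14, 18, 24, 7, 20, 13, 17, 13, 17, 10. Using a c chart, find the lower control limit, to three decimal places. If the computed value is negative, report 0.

c̄ = (11 + 8 + 14 + 18 + 24 + 7 + 20 + 13 + 17 + 13 + 17 + 10) / 12 = 172 / 12 = 14.3333
LCL = c̄ − 3√c̄ = 14.3333 − 3 × 3.7859 = 2.9755

2.976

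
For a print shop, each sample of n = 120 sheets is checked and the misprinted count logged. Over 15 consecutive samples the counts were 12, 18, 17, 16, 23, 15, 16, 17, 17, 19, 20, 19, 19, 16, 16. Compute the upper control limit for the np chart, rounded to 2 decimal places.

28.89

p̄ = Σdᵢ / (k·n) = 260 / (15 × 120) = 0.14444
UCL = np̄ + 3·√(np̄(1−p̄)) = 17.3333 + 3 × √(17.3333×0.85556) = 17.3333 + 3 × 3.8509 = 28.8861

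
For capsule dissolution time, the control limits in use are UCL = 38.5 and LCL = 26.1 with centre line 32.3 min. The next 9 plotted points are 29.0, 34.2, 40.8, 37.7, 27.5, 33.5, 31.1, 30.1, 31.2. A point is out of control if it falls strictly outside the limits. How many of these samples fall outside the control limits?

1

Compare each point to [26.1, 38.5]: sample 3 = 40.8 > UCL.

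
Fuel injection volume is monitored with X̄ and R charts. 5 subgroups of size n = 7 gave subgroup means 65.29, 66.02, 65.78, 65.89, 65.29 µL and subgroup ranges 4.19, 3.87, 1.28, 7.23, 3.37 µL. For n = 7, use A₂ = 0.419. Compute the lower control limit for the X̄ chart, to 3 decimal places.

63.983

X̄̄ = (65.29 + 66.02 + 65.78 + 65.89 + 65.29) / 5 = 328.2700 / 5 = 65.6540
R̄ = (4.19 + 3.87 + 1.28 + 7.23 + 3.37) / 5 = 19.9400 / 5 = 3.9880
LCL = X̄̄ − A₂·R̄ = 65.6540 − 0.419 × 3.9880 = 63.9830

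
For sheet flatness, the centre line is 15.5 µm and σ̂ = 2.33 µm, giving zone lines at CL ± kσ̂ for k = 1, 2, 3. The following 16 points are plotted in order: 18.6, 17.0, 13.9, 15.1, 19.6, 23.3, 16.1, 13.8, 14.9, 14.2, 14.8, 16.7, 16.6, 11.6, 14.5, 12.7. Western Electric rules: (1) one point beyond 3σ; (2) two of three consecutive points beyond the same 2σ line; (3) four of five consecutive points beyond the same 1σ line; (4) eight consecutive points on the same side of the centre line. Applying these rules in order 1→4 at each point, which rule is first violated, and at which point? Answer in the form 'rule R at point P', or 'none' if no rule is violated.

rule 1 at point 6

Zone of each point (C = within 1σ̂, B = 1σ̂–2σ̂, A = 2σ̂–3σ̂, * = beyond 3σ̂; sign = side of CL): 1:+B, 2:+C, 3:-C, 4:-C, 5:+B, 6:+*, 7:+C, 8:-C, 9:-C, 10:-C, 11:-C, 12:+C, 13:+C, 14:-B, 15:-C, 16:-B
Rule 1 (one point beyond the 3σ limits) is satisfied at point 6.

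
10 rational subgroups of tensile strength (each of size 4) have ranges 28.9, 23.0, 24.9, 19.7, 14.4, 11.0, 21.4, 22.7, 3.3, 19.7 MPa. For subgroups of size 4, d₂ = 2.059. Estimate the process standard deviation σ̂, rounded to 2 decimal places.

9.18

R̄ = (28.9 + 23.0 + 24.9 + 19.7 + 14.4 + 11.0 + 21.4 + 22.7 + 3.3 + 19.7) / 10 = 18.9000
σ̂ = R̄ / d₂ = 18.9000 / 2.059 = 9.1792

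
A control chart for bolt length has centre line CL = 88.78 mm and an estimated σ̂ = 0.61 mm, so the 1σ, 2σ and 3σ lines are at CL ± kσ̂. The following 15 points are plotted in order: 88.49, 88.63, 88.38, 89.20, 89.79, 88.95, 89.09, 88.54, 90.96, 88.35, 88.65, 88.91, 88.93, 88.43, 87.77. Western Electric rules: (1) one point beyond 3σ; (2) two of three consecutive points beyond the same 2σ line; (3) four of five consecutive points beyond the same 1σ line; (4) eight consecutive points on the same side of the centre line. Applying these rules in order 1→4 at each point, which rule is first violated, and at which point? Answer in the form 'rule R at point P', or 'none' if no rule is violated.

Zone of each point (C = within 1σ̂, B = 1σ̂–2σ̂, A = 2σ̂–3σ̂, * = beyond 3σ̂; sign = side of CL): 1:-C, 2:-C, 3:-C, 4:+C, 5:+B, 6:+C, 7:+C, 8:-C, 9:+*, 10:-C, 11:-C, 12:+C, 13:+C, 14:-C, 15:-B
Rule 1 (one point beyond the 3σ limits) is satisfied at point 9.

rule 1 at point 9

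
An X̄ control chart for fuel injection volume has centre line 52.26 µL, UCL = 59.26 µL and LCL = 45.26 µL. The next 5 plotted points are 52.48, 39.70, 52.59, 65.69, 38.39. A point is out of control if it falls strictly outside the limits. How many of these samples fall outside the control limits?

3

Compare each point to [45.26, 59.26]: sample 2 = 39.70 < LCL; sample 4 = 65.69 > UCL; sample 5 = 38.39 < LCL.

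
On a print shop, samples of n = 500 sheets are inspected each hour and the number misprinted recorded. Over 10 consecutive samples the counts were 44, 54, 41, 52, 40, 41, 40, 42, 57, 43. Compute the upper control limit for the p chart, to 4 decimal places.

p̄ = Σdᵢ / (k·n) = 454 / (10 × 500) = 0.09080
UCL = p̄ + 3·√(p̄(1−p̄)/n) = 0.09080 + 3 × √(0.09080×0.90920/500) = 0.09080 + 3 × 0.01285 = 0.12935

0.1293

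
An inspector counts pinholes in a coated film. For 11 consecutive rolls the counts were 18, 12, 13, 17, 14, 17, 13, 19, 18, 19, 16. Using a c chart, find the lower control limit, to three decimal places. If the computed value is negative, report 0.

4.000

c̄ = (18 + 12 + 13 + 17 + 14 + 17 + 13 + 19 + 18 + 19 + 16) / 11 = 176 / 11 = 16.0000
LCL = c̄ − 3√c̄ = 16.0000 − 3 × 4.0000 = 4.0000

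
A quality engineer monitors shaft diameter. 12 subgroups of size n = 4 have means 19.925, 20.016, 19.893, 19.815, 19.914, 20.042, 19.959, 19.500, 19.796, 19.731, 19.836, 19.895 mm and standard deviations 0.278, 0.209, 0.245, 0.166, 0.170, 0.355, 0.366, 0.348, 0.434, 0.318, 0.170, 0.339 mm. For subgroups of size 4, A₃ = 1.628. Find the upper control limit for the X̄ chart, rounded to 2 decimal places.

X̄̄ = (19.925 + 20.016 + 19.893 + 19.815 + 19.914 + 20.042 + 19.959 + 19.500 + 19.796 + 19.731 + 19.836 + 19.895) / 12 = 19.8602
s̄ = (0.278 + 0.209 + 0.245 + 0.166 + 0.170 + 0.355 + 0.366 + 0.348 + 0.434 + 0.318 + 0.170 + 0.339) / 12 = 0.2832
UCL = X̄̄ + A₃·s̄ = 19.8602 + 1.628 × 0.2832 = 20.3212

20.32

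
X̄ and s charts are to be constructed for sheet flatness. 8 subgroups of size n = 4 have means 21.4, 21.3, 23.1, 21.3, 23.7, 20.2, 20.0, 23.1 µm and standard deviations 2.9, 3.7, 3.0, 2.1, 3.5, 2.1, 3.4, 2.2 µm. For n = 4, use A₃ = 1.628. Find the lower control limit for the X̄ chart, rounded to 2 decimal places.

X̄̄ = (21.4 + 21.3 + 23.1 + 21.3 + 23.7 + 20.2 + 20.0 + 23.1) / 8 = 21.7625
s̄ = (2.9 + 3.7 + 3.0 + 2.1 + 3.5 + 2.1 + 3.4 + 2.2) / 8 = 2.8625
LCL = X̄̄ − A₃·s̄ = 21.7625 − 1.628 × 2.8625 = 17.1024

17.10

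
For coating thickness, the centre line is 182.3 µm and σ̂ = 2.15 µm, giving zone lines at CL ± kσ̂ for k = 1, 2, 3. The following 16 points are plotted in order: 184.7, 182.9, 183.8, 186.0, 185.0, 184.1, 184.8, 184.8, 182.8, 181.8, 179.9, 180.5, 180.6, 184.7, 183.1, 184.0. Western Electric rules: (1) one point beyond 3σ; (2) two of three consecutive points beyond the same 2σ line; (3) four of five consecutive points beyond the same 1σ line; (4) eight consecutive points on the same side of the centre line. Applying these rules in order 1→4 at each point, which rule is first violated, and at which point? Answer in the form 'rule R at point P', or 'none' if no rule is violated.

Zone of each point (C = within 1σ̂, B = 1σ̂–2σ̂, A = 2σ̂–3σ̂, * = beyond 3σ̂; sign = side of CL): 1:+B, 2:+C, 3:+C, 4:+B, 5:+B, 6:+C, 7:+B, 8:+B, 9:+C, 10:-C, 11:-B, 12:-C, 13:-C, 14:+B, 15:+C, 16:+C
Rule 3 (four of five consecutive points beyond the same 1σ limit) is satisfied at point 8.

rule 3 at point 8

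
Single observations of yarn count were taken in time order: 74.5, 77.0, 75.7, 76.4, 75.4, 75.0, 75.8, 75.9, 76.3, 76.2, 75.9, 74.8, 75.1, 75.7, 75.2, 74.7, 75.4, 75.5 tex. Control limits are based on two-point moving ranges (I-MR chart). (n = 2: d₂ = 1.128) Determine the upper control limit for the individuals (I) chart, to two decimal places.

77.37

X̄ = (74.5 + 77.0 + 75.7 + 76.4 + 75.4 + 75.0 + 75.8 + 75.9 + 76.3 + 76.2 + 75.9 + 74.8 + 75.1 + 75.7 + 75.2 + 74.7 + 75.4 + 75.5) / 18 = 75.5833
Moving ranges: 2.5, 1.3, 0.7, 1.0, 0.4, 0.8, 0.1, 0.4, 0.1, 0.3, 1.1, 0.3, 0.6, 0.5, 0.5, 0.7, 0.1; M̄R̄ = 11.4000 / 17 = 0.6706
UCL = X̄ + 3·M̄R̄/d₂ = 75.5833 + 3 × 0.6706 / 1.128 = 77.3668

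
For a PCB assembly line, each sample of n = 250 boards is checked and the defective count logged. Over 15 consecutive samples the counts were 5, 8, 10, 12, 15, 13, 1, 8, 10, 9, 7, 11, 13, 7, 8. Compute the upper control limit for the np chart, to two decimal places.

18.03

p̄ = Σdᵢ / (k·n) = 137 / (15 × 250) = 0.03653
UCL = np̄ + 3·√(np̄(1−p̄)) = 9.1333 + 3 × √(9.1333×0.96347) = 9.1333 + 3 × 2.9664 = 18.0326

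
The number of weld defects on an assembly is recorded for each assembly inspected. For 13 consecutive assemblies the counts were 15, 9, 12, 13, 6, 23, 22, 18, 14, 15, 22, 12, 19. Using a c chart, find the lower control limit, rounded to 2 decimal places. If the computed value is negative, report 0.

3.62

c̄ = (15 + 9 + 12 + 13 + 6 + 23 + 22 + 18 + 14 + 15 + 22 + 12 + 19) / 13 = 200 / 13 = 15.3846
LCL = c̄ − 3√c̄ = 15.3846 − 3 × 3.9223 = 3.6176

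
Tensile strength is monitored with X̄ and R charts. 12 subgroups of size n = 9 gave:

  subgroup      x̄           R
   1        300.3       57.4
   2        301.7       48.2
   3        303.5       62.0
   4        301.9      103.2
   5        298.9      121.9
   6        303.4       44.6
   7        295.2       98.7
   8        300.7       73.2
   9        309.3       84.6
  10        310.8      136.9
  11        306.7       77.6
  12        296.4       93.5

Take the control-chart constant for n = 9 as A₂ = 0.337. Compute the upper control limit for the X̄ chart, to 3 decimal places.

X̄̄ = (300.3 + 301.7 + 303.5 + 301.9 + 298.9 + 303.4 + 295.2 + 300.7 + 309.3 + 310.8 + 306.7 + 296.4) / 12 = 3628.8000 / 12 = 302.4000
R̄ = (57.4 + 48.2 + 62.0 + 103.2 + 121.9 + 44.6 + 98.7 + 73.2 + 84.6 + 136.9 + 77.6 + 93.5) / 12 = 1001.8000 / 12 = 83.4833
UCL = X̄̄ + A₂·R̄ = 302.4000 + 0.337 × 83.4833 = 330.5339

330.534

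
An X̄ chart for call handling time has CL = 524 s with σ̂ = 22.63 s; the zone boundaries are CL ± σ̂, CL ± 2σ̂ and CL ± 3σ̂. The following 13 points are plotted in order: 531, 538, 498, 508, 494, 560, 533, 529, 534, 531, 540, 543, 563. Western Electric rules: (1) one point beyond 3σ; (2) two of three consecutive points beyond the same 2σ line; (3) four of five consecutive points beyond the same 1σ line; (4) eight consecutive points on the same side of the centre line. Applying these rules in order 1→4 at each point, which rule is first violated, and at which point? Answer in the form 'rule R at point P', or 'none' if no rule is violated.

Zone of each point (C = within 1σ̂, B = 1σ̂–2σ̂, A = 2σ̂–3σ̂, * = beyond 3σ̂; sign = side of CL): 1:+C, 2:+C, 3:-B, 4:-C, 5:-B, 6:+B, 7:+C, 8:+C, 9:+C, 10:+C, 11:+C, 12:+C, 13:+B
Rule 4 (eight consecutive points on the same side of the centre line) is satisfied at point 13.

rule 4 at point 13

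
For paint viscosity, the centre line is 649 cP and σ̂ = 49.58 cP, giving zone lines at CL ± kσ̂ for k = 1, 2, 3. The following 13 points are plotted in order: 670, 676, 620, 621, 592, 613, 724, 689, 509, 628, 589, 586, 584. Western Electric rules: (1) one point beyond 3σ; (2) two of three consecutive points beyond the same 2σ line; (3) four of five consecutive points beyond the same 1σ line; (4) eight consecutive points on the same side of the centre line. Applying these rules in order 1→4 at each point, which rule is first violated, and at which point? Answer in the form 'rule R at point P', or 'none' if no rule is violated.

rule 3 at point 13

Zone of each point (C = within 1σ̂, B = 1σ̂–2σ̂, A = 2σ̂–3σ̂, * = beyond 3σ̂; sign = side of CL): 1:+C, 2:+C, 3:-C, 4:-C, 5:-B, 6:-C, 7:+B, 8:+C, 9:-A, 10:-C, 11:-B, 12:-B, 13:-B
Rule 3 (four of five consecutive points beyond the same 1σ limit) is satisfied at point 13.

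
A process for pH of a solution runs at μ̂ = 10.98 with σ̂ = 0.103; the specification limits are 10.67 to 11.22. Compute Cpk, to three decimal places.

0.777

Cpu = (USL − μ̂) / (3σ̂) = (11.22 − 10.98) / (3 × 0.103) = 0.7767; Cpl = (μ̂ − LSL) / (3σ̂) = (10.98 − 10.67) / (3 × 0.103) = 1.0032; Cpk = min(Cpu, Cpl) = 0.7767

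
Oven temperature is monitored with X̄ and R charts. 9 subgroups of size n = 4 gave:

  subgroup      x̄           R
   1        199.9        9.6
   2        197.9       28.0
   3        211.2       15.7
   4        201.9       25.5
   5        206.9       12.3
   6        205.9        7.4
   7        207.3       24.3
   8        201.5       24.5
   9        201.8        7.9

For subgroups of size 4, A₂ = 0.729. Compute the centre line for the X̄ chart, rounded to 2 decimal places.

X̄̄ = (199.9 + 197.9 + 211.2 + 201.9 + 206.9 + 205.9 + 207.3 + 201.5 + 201.8) / 9 = 1834.3000 / 9 = 203.8111
CL = X̄̄ = 203.8111

203.81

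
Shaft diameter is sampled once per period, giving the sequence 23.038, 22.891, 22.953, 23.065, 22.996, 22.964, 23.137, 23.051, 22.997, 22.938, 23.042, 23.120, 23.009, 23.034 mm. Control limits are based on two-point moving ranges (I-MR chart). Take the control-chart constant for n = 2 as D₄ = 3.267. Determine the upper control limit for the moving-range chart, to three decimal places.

Moving ranges: 0.147, 0.062, 0.112, 0.069, 0.032, 0.173, 0.086, 0.054, 0.059, 0.104, 0.078, 0.111, 0.025; M̄R̄ = 1.1120 / 13 = 0.0855
UCL_MR = D₄·M̄R̄ = 3.267 × 0.0855 = 0.2795

0.279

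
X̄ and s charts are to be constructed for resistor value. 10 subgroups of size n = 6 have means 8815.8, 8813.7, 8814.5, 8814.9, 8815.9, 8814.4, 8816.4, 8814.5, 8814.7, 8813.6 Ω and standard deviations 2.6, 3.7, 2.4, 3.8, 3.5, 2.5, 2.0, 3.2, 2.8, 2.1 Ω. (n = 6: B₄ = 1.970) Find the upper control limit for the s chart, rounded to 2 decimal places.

s̄ = (2.6 + 3.7 + 2.4 + 3.8 + 3.5 + 2.5 + 2.0 + 3.2 + 2.8 + 2.1) / 10 = 2.8600
UCL_s = B₄·s̄ = 1.970 × 2.8600 = 5.6342

5.63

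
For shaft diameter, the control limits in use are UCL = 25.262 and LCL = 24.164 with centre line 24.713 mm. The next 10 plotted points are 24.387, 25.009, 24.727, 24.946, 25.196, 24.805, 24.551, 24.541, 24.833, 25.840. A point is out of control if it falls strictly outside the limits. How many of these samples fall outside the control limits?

Compare each point to [24.164, 25.262]: sample 10 = 25.840 > UCL.

1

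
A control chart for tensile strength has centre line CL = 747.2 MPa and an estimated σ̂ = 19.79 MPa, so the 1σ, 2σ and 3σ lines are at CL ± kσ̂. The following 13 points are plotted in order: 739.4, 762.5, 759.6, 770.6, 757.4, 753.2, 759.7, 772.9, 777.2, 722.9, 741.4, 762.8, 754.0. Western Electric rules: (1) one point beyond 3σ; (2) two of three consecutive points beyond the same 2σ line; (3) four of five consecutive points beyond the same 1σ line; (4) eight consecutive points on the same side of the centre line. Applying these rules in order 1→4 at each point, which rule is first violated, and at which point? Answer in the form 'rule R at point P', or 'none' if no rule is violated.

rule 4 at point 9

Zone of each point (C = within 1σ̂, B = 1σ̂–2σ̂, A = 2σ̂–3σ̂, * = beyond 3σ̂; sign = side of CL): 1:-C, 2:+C, 3:+C, 4:+B, 5:+C, 6:+C, 7:+C, 8:+B, 9:+B, 10:-B, 11:-C, 12:+C, 13:+C
Rule 4 (eight consecutive points on the same side of the centre line) is satisfied at point 9.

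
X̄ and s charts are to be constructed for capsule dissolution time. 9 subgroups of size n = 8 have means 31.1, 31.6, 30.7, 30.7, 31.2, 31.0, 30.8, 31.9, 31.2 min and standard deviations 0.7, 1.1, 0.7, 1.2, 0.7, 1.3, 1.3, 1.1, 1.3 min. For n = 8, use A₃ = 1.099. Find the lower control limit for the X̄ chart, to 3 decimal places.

29.985

X̄̄ = (31.1 + 31.6 + 30.7 + 30.7 + 31.2 + 31.0 + 30.8 + 31.9 + 31.2) / 9 = 31.1333
s̄ = (0.7 + 1.1 + 0.7 + 1.2 + 0.7 + 1.3 + 1.3 + 1.1 + 1.3) / 9 = 1.0444
LCL = X̄̄ − A₃·s̄ = 31.1333 − 1.099 × 1.0444 = 29.9855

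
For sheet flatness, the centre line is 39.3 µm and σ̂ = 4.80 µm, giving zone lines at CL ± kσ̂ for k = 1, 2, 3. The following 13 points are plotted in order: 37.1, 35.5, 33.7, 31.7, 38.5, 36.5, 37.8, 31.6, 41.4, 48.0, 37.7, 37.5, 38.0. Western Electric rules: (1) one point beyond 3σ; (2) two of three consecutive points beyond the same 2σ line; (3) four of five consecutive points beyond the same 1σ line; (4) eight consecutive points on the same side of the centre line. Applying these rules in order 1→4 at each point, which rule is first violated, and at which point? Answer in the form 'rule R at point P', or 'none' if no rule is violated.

rule 4 at point 8

Zone of each point (C = within 1σ̂, B = 1σ̂–2σ̂, A = 2σ̂–3σ̂, * = beyond 3σ̂; sign = side of CL): 1:-C, 2:-C, 3:-B, 4:-B, 5:-C, 6:-C, 7:-C, 8:-B, 9:+C, 10:+B, 11:-C, 12:-C, 13:-C
Rule 4 (eight consecutive points on the same side of the centre line) is satisfied at point 8.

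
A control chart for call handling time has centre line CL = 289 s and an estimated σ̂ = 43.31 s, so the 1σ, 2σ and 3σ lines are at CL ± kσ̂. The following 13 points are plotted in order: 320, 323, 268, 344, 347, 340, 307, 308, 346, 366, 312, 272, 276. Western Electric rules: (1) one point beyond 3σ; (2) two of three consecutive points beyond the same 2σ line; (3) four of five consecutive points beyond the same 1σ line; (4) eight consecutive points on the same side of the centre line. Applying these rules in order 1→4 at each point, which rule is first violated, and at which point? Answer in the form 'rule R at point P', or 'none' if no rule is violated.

Zone of each point (C = within 1σ̂, B = 1σ̂–2σ̂, A = 2σ̂–3σ̂, * = beyond 3σ̂; sign = side of CL): 1:+C, 2:+C, 3:-C, 4:+B, 5:+B, 6:+B, 7:+C, 8:+C, 9:+B, 10:+B, 11:+C, 12:-C, 13:-C
Rule 4 (eight consecutive points on the same side of the centre line) is satisfied at point 11.

rule 4 at point 11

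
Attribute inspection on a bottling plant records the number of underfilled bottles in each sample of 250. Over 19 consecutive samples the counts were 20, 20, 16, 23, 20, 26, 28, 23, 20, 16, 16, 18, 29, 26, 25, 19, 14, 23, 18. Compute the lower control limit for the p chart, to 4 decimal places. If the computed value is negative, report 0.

p̄ = Σdᵢ / (k·n) = 400 / (19 × 250) = 0.08421
LCL = p̄ − 3·√(p̄(1−p̄)/n) = 0.08421 − 3 × 0.01756 = 0.03152

0.0315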